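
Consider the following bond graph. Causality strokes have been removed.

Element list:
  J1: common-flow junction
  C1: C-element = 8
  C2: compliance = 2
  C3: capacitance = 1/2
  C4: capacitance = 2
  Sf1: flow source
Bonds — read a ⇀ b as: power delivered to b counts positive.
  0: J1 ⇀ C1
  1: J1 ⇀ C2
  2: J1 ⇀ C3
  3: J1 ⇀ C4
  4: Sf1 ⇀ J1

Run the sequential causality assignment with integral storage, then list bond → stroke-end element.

#0 →J1
#1 →J1
#2 →J1
#3 →J1
#4 →Sf1

#4 →Sf1  (Sf1 (Sf) sets flow on bond)
#0 →J1  (1-jn J1 has f-setter on 4)
#1 →J1  (common-f at J1 fixed by 4)
#2 →J1  (J1: bond 4 brought flow, rest push out)
#3 →J1  (J1: bond 4 brought flow, rest push out)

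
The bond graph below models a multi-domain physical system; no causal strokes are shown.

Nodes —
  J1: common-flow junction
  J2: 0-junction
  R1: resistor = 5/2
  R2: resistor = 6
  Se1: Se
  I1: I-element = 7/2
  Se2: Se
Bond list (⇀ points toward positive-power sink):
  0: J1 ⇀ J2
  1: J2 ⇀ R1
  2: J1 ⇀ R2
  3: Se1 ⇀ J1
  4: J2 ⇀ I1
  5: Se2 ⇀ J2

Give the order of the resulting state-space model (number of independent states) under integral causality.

1  (I1 all integral)

β3 →J1  (Se1 (Se) sets effort on bond)
β5 →J2  (Se2 (Se) sets effort on bond)
β0 →J1  (common-e at J2 fixed by 5)
β1 →R1  (common-e at J2 fixed by 5)
β4 →I1  (J2 effort already set via bond 5)
β2 →R2  (only one flow-in slot at J1)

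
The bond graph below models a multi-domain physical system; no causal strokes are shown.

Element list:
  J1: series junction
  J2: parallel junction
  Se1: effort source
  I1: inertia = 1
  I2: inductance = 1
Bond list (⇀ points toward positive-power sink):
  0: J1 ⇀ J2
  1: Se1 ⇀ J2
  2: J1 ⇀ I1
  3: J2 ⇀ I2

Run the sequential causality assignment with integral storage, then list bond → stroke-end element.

#0 →J1
#1 →J2
#2 →I1
#3 →I2

#1 |J2  (Se1 (Se) sets effort on bond)
#0 |J1  (common-e at J2 fixed by 1)
#3 |I2  (common-e at J2 fixed by 1)
#2 |I1  (J1 needs exactly one f-in)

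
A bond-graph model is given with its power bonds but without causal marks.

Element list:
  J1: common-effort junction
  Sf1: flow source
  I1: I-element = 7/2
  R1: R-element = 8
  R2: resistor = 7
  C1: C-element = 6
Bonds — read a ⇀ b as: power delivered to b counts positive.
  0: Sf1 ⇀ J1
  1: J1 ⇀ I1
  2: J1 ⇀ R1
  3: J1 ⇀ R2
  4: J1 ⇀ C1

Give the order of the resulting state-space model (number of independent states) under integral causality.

2  (C1, I1 all integral)

β0 stroke at Sf1  (source Sf1 imposes f)
β1 stroke at I1  (I1 integral (f out))
β4 stroke at J1  (C1 integral (e out))
β2 stroke at R1  (common-e at J1 fixed by 4)
β3 stroke at R2  (J1: bond 4 brought effort, rest push out)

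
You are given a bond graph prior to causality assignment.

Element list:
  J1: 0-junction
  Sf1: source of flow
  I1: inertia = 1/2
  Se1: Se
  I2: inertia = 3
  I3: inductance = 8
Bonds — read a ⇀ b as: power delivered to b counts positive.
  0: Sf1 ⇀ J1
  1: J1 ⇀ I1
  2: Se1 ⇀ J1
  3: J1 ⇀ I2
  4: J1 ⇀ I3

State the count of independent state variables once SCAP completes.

bond 0 →Sf1  (Sf1: flow source, stroke at near end)
bond 2 →J1  (Se1 fixes effort; stroke away)
bond 1 →I1  (J1: bond 2 brought effort, rest push out)
bond 3 →I2  (common-e at J1 fixed by 2)
bond 4 →I3  (common-e at J1 fixed by 2)

3  (I1, I2, I3 all integral)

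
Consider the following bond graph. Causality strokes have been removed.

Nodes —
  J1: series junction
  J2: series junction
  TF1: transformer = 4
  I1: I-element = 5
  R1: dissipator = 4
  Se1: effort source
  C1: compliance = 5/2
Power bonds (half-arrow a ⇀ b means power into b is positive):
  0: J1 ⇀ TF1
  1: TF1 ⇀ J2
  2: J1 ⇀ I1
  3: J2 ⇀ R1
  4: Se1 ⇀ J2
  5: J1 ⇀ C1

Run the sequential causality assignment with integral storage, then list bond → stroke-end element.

#4 →J2  (Se1: effort source, stroke at far end)
#2 →I1  (I1 integral (f out))
#0 →J1  (1-jn J1 has f-setter on 2)
#5 →J1  (1-jn J1 has f-setter on 2)
#1 →TF1  (through TF1, causality passes straight; one stroke at TF1)
#3 →J2  (J2: bond 1 brought flow, rest push out)

b0 |J1
b1 |TF1
b2 |I1
b3 |J2
b4 |J2
b5 |J1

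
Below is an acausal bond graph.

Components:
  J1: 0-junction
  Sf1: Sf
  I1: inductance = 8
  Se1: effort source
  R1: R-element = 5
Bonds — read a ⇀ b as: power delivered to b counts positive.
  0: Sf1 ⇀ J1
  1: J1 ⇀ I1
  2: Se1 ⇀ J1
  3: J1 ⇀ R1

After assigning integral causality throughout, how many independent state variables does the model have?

bond 0 stroke at Sf1  (Sf1: flow source, stroke at near end)
bond 2 stroke at J1  (Se1 fixes effort; stroke away)
bond 1 stroke at I1  (common-e at J1 fixed by 2)
bond 3 stroke at R1  (common-e at J1 fixed by 2)

1  (I1 all integral)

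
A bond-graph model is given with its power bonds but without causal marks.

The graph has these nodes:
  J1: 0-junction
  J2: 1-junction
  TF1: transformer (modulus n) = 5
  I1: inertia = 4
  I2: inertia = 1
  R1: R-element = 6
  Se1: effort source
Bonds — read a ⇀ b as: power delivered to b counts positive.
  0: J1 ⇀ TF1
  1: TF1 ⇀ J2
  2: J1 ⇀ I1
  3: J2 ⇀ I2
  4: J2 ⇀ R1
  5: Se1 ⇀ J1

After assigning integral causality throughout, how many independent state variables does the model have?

2  (I1, I2 all integral)

b5 |J1  (source Se1 imposes e)
b0 |TF1  (common-e at J1 fixed by 5)
b2 |I1  (J1 effort already set via bond 5)
b1 |J2  (through TF1, causality passes straight; one stroke at TF1)
b3 |I2  (I2 outputs flow p/I2)
b4 |J2  (J2 flow already set via bond 3)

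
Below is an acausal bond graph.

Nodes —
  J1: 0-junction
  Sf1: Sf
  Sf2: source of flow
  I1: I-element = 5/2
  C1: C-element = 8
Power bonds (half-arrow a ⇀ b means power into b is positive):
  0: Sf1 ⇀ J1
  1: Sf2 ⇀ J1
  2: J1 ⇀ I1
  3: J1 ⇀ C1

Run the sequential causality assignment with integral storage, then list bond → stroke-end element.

bond 0 stroke→Sf1
bond 1 stroke→Sf2
bond 2 stroke→I1
bond 3 stroke→J1

bond 0 →Sf1  (source Sf1 imposes f)
bond 1 →Sf2  (Sf2: flow source, stroke at near end)
bond 2 →I1  (I1: I, integral causality)
bond 3 →J1  (J1 needs exactly one e-in)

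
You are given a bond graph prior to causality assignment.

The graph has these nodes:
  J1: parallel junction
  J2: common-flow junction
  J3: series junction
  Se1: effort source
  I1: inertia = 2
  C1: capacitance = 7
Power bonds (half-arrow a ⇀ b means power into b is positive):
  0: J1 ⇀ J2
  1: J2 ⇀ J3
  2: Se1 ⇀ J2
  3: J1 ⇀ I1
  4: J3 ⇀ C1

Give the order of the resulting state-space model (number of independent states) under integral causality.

2  (C1, I1 all integral)

β2 →J2  (Se1: effort source, stroke at far end)
β3 →I1  (I1 integral (f out))
β0 →J1  (only one effort-in slot at J1)
β1 →J2  (common-f at J2 fixed by 0)
β4 →J3  (1-jn J3 has f-setter on 1)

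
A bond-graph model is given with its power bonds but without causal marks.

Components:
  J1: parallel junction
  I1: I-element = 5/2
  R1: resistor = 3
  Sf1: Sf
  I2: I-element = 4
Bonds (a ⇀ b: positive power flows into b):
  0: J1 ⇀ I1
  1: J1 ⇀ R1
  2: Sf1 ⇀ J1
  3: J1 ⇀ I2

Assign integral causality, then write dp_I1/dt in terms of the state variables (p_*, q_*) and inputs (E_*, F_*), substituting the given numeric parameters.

dp_I1/dt = 3*F_Sf1 - 6*p_I1/5 - 3*p_I2/4

β2 |Sf1  (Sf1 fixes flow; stroke at Sf1)
β0 |I1  (I1 outputs flow p/I1)
β3 |I2  (prefer integral on I2)
β1 |J1  (J1: last free bond brings effort in)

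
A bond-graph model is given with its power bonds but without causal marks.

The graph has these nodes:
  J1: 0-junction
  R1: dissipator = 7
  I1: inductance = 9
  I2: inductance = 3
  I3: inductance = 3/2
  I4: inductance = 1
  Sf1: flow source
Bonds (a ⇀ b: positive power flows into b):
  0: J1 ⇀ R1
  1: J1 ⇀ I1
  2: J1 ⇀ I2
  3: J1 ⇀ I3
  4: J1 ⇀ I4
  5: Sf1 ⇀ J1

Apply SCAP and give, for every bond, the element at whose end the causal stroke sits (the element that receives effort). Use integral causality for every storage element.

bond 0 →J1
bond 1 →I1
bond 2 →I2
bond 3 →I3
bond 4 →I4
bond 5 →Sf1

#5 →Sf1  (source Sf1 imposes f)
#1 →I1  (I1 integral (f out))
#2 →I2  (prefer integral on I2)
#3 →I3  (I3 integral (f out))
#4 →I4  (I4 outputs flow p/I4)
#0 →J1  (closing 0-jn rule on J1)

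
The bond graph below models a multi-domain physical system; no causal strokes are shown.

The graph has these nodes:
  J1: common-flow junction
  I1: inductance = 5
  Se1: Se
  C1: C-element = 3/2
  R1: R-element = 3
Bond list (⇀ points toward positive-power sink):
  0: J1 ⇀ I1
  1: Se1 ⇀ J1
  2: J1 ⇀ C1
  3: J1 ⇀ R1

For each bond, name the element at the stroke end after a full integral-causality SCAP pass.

b1 →J1  (Se1 (Se) sets effort on bond)
b0 →I1  (I1 outputs flow p/I1)
b2 →J1  (common-f at J1 fixed by 0)
b3 →J1  (common-f at J1 fixed by 0)

b0 |I1
b1 |J1
b2 |J1
b3 |J1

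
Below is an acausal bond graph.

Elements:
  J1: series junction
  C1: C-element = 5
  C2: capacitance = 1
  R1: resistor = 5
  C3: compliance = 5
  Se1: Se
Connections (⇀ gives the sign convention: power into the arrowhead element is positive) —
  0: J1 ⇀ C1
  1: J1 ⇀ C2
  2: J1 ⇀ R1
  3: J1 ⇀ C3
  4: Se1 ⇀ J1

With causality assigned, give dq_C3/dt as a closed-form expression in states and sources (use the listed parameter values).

#4 stroke→J1  (source Se1 imposes e)
#0 stroke→J1  (C1: C, integral causality)
#1 stroke→J1  (C2: C, integral causality)
#3 stroke→J1  (prefer integral on C3)
#2 stroke→R1  (J1 needs exactly one f-in)

dq_C3/dt = E_Se1/5 - q_C1/25 - q_C2/5 - q_C3/25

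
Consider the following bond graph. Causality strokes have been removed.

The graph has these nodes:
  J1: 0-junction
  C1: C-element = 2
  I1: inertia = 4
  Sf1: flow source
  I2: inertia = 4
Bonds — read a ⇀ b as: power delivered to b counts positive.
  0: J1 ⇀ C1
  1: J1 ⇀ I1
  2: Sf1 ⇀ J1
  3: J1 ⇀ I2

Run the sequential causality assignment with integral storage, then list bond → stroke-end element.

#2 stroke→Sf1  (Sf1: flow source, stroke at near end)
#0 stroke→J1  (C1 integral (e out))
#1 stroke→I1  (common-e at J1 fixed by 0)
#3 stroke→I2  (common-e at J1 fixed by 0)

#0 |J1
#1 |I1
#2 |Sf1
#3 |I2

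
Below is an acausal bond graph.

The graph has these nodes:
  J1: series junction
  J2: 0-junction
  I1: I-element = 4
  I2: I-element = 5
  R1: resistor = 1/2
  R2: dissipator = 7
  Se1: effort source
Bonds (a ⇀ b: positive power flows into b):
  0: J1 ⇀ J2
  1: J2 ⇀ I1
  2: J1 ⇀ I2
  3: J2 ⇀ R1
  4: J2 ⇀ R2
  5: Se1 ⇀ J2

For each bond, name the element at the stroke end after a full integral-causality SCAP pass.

β5 |J2  (Se1 (Se) sets effort on bond)
β0 |J1  (0-jn J2 has e-setter on 5)
β1 |I1  (common-e at J2 fixed by 5)
β3 |R1  (0-jn J2 has e-setter on 5)
β4 |R2  (J2: bond 5 brought effort, rest push out)
β2 |I2  (J1 needs exactly one f-in)

β0 →J1
β1 →I1
β2 →I2
β3 →R1
β4 →R2
β5 →J2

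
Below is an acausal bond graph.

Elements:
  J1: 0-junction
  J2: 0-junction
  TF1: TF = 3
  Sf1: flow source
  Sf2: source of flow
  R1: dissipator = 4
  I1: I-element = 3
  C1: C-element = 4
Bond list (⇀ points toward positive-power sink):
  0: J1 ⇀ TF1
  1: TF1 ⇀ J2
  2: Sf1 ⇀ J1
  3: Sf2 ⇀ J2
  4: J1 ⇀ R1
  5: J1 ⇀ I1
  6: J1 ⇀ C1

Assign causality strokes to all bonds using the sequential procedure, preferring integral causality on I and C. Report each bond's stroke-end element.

bond 2 →Sf1  (Sf1 (Sf) sets flow on bond)
bond 3 →Sf2  (Sf2 fixes flow; stroke at Sf2)
bond 1 →J2  (closing 0-jn rule on J2)
bond 0 →TF1  (TF1: transformer flips bond 1)
bond 5 →I1  (I1 outputs flow p/I1)
bond 6 →J1  (C1 outputs effort q/C1)
bond 4 →R1  (0-jn J1 has e-setter on 6)

b0 stroke→TF1
b1 stroke→J2
b2 stroke→Sf1
b3 stroke→Sf2
b4 stroke→R1
b5 stroke→I1
b6 stroke→J1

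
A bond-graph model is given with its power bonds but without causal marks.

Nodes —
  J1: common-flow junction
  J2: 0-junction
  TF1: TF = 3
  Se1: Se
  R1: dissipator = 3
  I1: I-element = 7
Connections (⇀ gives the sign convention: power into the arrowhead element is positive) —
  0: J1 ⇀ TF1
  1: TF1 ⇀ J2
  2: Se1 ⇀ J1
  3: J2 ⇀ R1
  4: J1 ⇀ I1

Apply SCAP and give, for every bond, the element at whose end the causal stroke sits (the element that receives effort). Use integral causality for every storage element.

bond 0 |J1
bond 1 |TF1
bond 2 |J1
bond 3 |J2
bond 4 |I1

b2 →J1  (Se1 fixes effort; stroke away)
b4 →I1  (I1 integral (f out))
b0 →J1  (common-f at J1 fixed by 4)
b1 →TF1  (TF1 one-in-one-out from 0)
b3 →J2  (J2 needs exactly one e-in)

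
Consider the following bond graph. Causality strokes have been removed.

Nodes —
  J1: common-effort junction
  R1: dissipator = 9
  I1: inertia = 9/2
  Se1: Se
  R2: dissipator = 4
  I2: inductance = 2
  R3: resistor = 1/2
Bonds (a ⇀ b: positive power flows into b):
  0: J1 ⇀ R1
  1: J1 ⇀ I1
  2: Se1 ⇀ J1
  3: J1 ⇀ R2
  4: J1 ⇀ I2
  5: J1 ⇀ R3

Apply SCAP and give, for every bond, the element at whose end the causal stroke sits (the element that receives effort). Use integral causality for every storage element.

#0 stroke→R1
#1 stroke→I1
#2 stroke→J1
#3 stroke→R2
#4 stroke→I2
#5 stroke→R3

b2 stroke→J1  (Se1: effort source, stroke at far end)
b0 stroke→R1  (J1: bond 2 brought effort, rest push out)
b1 stroke→I1  (0-jn J1 has e-setter on 2)
b3 stroke→R2  (J1: bond 2 brought effort, rest push out)
b4 stroke→I2  (0-jn J1 has e-setter on 2)
b5 stroke→R3  (J1: bond 2 brought effort, rest push out)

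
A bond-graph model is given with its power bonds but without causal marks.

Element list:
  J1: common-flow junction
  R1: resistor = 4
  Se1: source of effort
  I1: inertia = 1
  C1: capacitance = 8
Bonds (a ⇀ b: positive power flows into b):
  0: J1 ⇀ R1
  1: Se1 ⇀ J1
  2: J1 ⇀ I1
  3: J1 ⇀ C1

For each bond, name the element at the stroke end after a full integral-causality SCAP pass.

bond 0 →J1
bond 1 →J1
bond 2 →I1
bond 3 →J1

#1 →J1  (Se1: effort source, stroke at far end)
#2 →I1  (prefer integral on I1)
#0 →J1  (common-f at J1 fixed by 2)
#3 →J1  (common-f at J1 fixed by 2)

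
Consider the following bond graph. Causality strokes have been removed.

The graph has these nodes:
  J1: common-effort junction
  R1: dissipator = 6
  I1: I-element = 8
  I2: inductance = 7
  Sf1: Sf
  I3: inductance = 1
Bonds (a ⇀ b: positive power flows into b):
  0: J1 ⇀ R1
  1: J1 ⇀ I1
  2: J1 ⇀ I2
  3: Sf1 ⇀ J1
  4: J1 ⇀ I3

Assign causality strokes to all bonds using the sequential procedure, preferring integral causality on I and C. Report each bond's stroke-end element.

b0 stroke→J1
b1 stroke→I1
b2 stroke→I2
b3 stroke→Sf1
b4 stroke→I3

b3 |Sf1  (Sf1: flow source, stroke at near end)
b1 |I1  (prefer integral on I1)
b2 |I2  (I2: I, integral causality)
b4 |I3  (prefer integral on I3)
b0 |J1  (J1: last free bond brings effort in)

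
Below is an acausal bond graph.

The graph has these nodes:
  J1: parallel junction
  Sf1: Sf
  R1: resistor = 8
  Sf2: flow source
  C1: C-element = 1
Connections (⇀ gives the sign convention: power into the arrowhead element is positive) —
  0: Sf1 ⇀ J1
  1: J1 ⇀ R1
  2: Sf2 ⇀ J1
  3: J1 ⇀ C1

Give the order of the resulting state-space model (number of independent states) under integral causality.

b0 |Sf1  (Sf1 fixes flow; stroke at Sf1)
b2 |Sf2  (Sf2 fixes flow; stroke at Sf2)
b3 |J1  (C1 integral (e out))
b1 |R1  (common-e at J1 fixed by 3)

1  (C1 all integral)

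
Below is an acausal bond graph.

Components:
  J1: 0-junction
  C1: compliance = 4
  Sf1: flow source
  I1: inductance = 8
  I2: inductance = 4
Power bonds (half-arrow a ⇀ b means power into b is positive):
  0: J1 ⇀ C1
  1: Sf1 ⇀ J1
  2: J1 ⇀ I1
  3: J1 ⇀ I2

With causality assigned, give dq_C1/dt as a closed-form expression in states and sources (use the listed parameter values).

β1 →Sf1  (source Sf1 imposes f)
β0 →J1  (C1 outputs effort q/C1)
β2 →I1  (0-jn J1 has e-setter on 0)
β3 →I2  (0-jn J1 has e-setter on 0)

dq_C1/dt = F_Sf1 - p_I1/8 - p_I2/4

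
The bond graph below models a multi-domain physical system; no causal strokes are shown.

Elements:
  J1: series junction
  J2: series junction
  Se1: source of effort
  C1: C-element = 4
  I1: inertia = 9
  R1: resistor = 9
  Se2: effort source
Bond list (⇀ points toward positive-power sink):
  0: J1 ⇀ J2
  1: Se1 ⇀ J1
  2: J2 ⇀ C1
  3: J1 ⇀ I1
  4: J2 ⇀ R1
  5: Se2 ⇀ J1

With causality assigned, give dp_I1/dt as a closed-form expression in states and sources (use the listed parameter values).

#1 |J1  (Se1 fixes effort; stroke away)
#5 |J1  (Se2: effort source, stroke at far end)
#2 |J2  (C1 integral (e out))
#3 |I1  (I1 integral (f out))
#0 |J1  (J1: bond 3 brought flow, rest push out)
#4 |J2  (1-jn J2 has f-setter on 0)

dp_I1/dt = E_Se1 + E_Se2 - p_I1 - q_C1/4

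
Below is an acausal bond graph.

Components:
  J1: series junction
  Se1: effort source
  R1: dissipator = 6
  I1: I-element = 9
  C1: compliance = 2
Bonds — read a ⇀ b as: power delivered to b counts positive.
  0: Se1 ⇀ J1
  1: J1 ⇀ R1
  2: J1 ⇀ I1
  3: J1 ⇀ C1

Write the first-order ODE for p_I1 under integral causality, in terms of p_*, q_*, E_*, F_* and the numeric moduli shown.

dp_I1/dt = E_Se1 - 2*p_I1/3 - q_C1/2

β0 stroke at J1  (Se1 fixes effort; stroke away)
β2 stroke at I1  (prefer integral on I1)
β1 stroke at J1  (J1: bond 2 brought flow, rest push out)
β3 stroke at J1  (J1: bond 2 brought flow, rest push out)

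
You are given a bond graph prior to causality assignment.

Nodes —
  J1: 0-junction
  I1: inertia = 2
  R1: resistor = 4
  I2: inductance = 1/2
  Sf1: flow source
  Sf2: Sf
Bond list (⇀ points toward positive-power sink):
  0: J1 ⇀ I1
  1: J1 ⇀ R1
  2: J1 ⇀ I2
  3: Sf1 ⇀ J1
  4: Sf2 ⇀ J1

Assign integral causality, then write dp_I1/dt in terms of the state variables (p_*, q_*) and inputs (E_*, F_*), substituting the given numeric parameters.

β3 stroke→Sf1  (source Sf1 imposes f)
β4 stroke→Sf2  (Sf2 fixes flow; stroke at Sf2)
β0 stroke→I1  (I1 outputs flow p/I1)
β2 stroke→I2  (I2 integral (f out))
β1 stroke→J1  (only one effort-in slot at J1)

dp_I1/dt = 4*F_Sf1 + 4*F_Sf2 - 2*p_I1 - 8*p_I2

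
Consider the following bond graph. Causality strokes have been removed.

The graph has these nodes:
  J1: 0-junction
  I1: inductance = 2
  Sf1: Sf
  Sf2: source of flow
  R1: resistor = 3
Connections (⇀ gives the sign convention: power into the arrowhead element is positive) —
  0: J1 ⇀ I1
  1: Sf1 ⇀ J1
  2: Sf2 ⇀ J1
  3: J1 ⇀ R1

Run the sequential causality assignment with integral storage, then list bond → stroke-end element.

bond 1 stroke→Sf1  (Sf1: flow source, stroke at near end)
bond 2 stroke→Sf2  (Sf2 (Sf) sets flow on bond)
bond 0 stroke→I1  (I1: I, integral causality)
bond 3 stroke→J1  (only one effort-in slot at J1)

#0 stroke→I1
#1 stroke→Sf1
#2 stroke→Sf2
#3 stroke→J1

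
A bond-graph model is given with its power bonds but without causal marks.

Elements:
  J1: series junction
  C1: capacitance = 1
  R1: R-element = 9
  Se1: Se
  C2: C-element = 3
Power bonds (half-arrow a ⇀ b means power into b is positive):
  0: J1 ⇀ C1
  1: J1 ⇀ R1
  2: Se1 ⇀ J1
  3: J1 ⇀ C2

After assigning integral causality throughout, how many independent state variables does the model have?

2  (C1, C2 all integral)

β2 stroke at J1  (source Se1 imposes e)
β0 stroke at J1  (prefer integral on C1)
β3 stroke at J1  (prefer integral on C2)
β1 stroke at R1  (J1 needs exactly one f-in)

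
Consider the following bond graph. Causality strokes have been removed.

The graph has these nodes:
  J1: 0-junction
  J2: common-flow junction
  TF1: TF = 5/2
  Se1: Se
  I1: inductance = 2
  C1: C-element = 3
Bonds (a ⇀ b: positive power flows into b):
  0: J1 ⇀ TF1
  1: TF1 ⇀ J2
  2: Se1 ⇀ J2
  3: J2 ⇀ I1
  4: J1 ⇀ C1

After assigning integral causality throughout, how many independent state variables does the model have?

2  (C1, I1 all integral)

b2 →J2  (Se1 (Se) sets effort on bond)
b3 →I1  (I1 outputs flow p/I1)
b1 →J2  (1-jn J2 has f-setter on 3)
b0 →TF1  (TF TF1: opposite of bond 1)
b4 →J1  (J1: last free bond brings effort in)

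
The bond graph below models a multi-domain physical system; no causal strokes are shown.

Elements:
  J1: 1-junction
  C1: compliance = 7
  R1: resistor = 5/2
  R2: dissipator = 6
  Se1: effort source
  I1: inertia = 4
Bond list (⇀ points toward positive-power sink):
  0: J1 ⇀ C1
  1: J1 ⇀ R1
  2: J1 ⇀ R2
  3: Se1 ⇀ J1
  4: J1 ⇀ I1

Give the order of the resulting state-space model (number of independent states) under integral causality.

β3 stroke at J1  (Se1 fixes effort; stroke away)
β0 stroke at J1  (C1: C, integral causality)
β4 stroke at I1  (I1: I, integral causality)
β1 stroke at J1  (common-f at J1 fixed by 4)
β2 stroke at J1  (J1 flow already set via bond 4)

2  (C1, I1 all integral)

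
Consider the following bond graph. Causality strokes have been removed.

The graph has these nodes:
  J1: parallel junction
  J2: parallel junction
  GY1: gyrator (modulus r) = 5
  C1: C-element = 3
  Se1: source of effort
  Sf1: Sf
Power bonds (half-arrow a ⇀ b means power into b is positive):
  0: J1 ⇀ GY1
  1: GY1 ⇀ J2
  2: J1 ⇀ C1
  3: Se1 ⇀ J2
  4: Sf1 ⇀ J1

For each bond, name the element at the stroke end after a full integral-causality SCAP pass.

#3 →J2  (Se1 (Se) sets effort on bond)
#4 →Sf1  (Sf1 fixes flow; stroke at Sf1)
#1 →GY1  (J2: bond 3 brought effort, rest push out)
#0 →GY1  (GY GY1: same side as bond 1)
#2 →J1  (closing 0-jn rule on J1)

#0 stroke→GY1
#1 stroke→GY1
#2 stroke→J1
#3 stroke→J2
#4 stroke→Sf1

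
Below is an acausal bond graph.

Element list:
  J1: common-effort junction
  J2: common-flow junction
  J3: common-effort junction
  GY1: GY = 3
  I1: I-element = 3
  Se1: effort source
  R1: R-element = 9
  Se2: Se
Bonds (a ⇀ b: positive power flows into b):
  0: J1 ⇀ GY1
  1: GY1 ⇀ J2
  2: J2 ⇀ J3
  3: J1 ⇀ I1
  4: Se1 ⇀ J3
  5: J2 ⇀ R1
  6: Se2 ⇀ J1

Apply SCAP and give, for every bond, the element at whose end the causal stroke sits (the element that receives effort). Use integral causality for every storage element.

bond 0 stroke→GY1
bond 1 stroke→GY1
bond 2 stroke→J2
bond 3 stroke→I1
bond 4 stroke→J3
bond 5 stroke→J2
bond 6 stroke→J1

#4 stroke→J3  (Se1: effort source, stroke at far end)
#6 stroke→J1  (Se2 (Se) sets effort on bond)
#0 stroke→GY1  (J1 effort already set via bond 6)
#3 stroke→I1  (0-jn J1 has e-setter on 6)
#2 stroke→J2  (common-e at J3 fixed by 4)
#1 stroke→GY1  (GY1: gyrator matches bond 0)
#5 stroke→J2  (J2 flow already set via bond 1)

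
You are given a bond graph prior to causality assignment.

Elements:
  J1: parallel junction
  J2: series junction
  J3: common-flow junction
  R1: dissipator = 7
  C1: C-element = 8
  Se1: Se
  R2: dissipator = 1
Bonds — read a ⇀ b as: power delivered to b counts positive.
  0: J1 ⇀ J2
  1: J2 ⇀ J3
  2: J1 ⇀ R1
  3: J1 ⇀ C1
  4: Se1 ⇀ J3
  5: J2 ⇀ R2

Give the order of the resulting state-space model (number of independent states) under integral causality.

1  (C1 all integral)

b4 stroke→J3  (source Se1 imposes e)
b1 stroke→J2  (only one flow-in slot at J3)
b3 stroke→J1  (C1: C, integral causality)
b0 stroke→J2  (J1: bond 3 brought effort, rest push out)
b2 stroke→R1  (common-e at J1 fixed by 3)
b5 stroke→R2  (J2 needs exactly one f-in)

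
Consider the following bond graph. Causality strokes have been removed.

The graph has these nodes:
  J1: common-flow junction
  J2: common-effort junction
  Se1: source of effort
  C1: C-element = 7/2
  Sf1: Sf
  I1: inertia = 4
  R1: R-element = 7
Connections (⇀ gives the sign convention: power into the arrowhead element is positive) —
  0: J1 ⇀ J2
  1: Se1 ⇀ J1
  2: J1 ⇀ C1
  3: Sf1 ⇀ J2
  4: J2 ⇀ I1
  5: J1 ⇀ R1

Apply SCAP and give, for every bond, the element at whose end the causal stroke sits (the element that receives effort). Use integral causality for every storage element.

#0 stroke at J2
#1 stroke at J1
#2 stroke at J1
#3 stroke at Sf1
#4 stroke at I1
#5 stroke at J1

#1 |J1  (Se1 fixes effort; stroke away)
#3 |Sf1  (source Sf1 imposes f)
#2 |J1  (C1 integral (e out))
#4 |I1  (I1 outputs flow p/I1)
#0 |J2  (closing 0-jn rule on J2)
#5 |J1  (1-jn J1 has f-setter on 0)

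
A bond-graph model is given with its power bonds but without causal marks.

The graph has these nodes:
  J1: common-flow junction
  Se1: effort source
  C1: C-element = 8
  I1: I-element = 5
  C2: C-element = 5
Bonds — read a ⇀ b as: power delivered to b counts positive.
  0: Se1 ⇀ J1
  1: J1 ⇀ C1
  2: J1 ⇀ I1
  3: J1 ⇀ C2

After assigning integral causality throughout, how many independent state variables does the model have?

3  (C1, C2, I1 all integral)

β0 →J1  (Se1 fixes effort; stroke away)
β1 →J1  (C1 integral (e out))
β2 →I1  (I1 outputs flow p/I1)
β3 →J1  (J1: bond 2 brought flow, rest push out)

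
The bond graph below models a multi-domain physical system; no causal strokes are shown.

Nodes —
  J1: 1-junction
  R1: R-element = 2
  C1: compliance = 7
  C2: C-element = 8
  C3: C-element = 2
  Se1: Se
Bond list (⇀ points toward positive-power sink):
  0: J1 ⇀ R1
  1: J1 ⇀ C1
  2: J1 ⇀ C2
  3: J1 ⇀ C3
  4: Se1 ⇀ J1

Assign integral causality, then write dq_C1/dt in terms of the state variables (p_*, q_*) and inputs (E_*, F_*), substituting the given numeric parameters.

#4 |J1  (source Se1 imposes e)
#1 |J1  (prefer integral on C1)
#2 |J1  (C2 integral (e out))
#3 |J1  (C3: C, integral causality)
#0 |R1  (J1 needs exactly one f-in)

dq_C1/dt = E_Se1/2 - q_C1/14 - q_C2/16 - q_C3/4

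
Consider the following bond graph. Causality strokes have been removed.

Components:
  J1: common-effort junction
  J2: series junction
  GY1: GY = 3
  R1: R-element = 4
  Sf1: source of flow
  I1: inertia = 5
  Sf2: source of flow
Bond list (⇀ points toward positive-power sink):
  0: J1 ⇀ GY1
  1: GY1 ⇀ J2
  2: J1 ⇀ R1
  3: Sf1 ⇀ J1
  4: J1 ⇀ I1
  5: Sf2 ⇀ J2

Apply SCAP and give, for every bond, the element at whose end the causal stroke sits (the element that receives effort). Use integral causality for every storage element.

β3 →Sf1  (Sf1 fixes flow; stroke at Sf1)
β5 →Sf2  (source Sf2 imposes f)
β1 →J2  (J2 flow already set via bond 5)
β0 →J1  (through GY1, causality inverts; strokes same side of GY1)
β2 →R1  (0-jn J1 has e-setter on 0)
β4 →I1  (J1: bond 0 brought effort, rest push out)

β0 stroke at J1
β1 stroke at J2
β2 stroke at R1
β3 stroke at Sf1
β4 stroke at I1
β5 stroke at Sf2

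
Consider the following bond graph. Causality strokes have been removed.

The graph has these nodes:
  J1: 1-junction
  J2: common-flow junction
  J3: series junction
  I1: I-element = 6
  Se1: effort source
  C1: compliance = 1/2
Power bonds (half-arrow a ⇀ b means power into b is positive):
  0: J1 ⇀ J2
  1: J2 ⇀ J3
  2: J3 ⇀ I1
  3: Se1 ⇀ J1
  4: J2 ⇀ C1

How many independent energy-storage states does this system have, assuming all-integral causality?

2  (C1, I1 all integral)

b3 |J1  (Se1 fixes effort; stroke away)
b0 |J2  (only one flow-in slot at J1)
b2 |I1  (prefer integral on I1)
b1 |J3  (J3: bond 2 brought flow, rest push out)
b4 |J2  (J2: bond 1 brought flow, rest push out)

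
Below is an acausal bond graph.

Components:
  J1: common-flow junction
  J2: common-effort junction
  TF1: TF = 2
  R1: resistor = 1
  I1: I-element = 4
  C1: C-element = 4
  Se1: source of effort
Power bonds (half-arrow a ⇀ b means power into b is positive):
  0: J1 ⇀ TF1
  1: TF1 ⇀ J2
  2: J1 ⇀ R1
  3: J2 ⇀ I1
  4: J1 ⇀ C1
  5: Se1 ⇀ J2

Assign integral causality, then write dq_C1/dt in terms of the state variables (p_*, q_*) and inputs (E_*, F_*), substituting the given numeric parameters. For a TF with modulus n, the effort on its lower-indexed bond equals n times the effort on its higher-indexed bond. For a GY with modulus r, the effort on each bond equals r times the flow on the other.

β5 →J2  (Se1 fixes effort; stroke away)
β1 →TF1  (J2: bond 5 brought effort, rest push out)
β3 →I1  (J2: bond 5 brought effort, rest push out)
β0 →J1  (through TF1, causality passes straight; one stroke at TF1)
β4 →J1  (C1 integral (e out))
β2 →R1  (only one flow-in slot at J1)

dq_C1/dt = -2*E_Se1 - q_C1/4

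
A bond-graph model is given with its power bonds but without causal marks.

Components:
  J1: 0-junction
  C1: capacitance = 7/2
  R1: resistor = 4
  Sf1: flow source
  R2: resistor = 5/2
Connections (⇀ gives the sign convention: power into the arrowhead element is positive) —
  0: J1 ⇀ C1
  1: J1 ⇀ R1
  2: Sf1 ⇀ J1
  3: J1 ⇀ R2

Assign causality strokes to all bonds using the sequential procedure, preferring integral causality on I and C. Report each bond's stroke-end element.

β2 →Sf1  (source Sf1 imposes f)
β0 →J1  (C1 integral (e out))
β1 →R1  (J1 effort already set via bond 0)
β3 →R2  (J1 effort already set via bond 0)

b0 stroke→J1
b1 stroke→R1
b2 stroke→Sf1
b3 stroke→R2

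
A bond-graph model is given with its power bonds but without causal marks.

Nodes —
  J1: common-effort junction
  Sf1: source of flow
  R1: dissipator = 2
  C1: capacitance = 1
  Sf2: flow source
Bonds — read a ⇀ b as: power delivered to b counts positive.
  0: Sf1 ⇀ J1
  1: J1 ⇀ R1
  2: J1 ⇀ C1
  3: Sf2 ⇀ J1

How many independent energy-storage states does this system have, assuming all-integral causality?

bond 0 |Sf1  (source Sf1 imposes f)
bond 3 |Sf2  (Sf2: flow source, stroke at near end)
bond 2 |J1  (C1: C, integral causality)
bond 1 |R1  (common-e at J1 fixed by 2)

1  (C1 all integral)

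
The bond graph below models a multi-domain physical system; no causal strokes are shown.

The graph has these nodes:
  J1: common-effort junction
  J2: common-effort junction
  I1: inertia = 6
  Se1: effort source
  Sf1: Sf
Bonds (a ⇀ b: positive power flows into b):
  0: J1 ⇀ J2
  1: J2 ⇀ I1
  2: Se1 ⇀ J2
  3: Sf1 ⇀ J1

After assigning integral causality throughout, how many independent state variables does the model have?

#2 stroke→J2  (Se1 (Se) sets effort on bond)
#3 stroke→Sf1  (source Sf1 imposes f)
#0 stroke→J1  (J1 needs exactly one e-in)
#1 stroke→I1  (common-e at J2 fixed by 2)

1  (I1 all integral)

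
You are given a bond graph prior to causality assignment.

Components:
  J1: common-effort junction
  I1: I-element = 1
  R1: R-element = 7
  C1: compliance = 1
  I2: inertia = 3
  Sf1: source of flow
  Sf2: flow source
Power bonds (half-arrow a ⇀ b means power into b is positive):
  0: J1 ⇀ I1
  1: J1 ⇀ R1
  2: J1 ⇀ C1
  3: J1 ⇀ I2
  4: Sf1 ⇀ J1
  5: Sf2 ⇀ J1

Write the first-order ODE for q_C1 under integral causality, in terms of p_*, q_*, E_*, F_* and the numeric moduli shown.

#4 |Sf1  (source Sf1 imposes f)
#5 |Sf2  (Sf2 fixes flow; stroke at Sf2)
#0 |I1  (I1: I, integral causality)
#2 |J1  (C1 outputs effort q/C1)
#1 |R1  (J1: bond 2 brought effort, rest push out)
#3 |I2  (0-jn J1 has e-setter on 2)

dq_C1/dt = F_Sf1 + F_Sf2 - p_I1 - p_I2/3 - q_C1/7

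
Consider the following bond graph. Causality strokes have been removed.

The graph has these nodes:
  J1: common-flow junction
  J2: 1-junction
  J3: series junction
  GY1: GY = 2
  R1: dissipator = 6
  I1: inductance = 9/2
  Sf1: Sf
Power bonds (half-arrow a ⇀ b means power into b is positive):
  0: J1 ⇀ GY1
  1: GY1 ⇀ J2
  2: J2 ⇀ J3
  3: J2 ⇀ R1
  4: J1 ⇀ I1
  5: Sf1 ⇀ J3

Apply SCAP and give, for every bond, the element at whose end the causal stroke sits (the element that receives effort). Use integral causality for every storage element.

b0 stroke→J1
b1 stroke→J2
b2 stroke→J3
b3 stroke→J2
b4 stroke→I1
b5 stroke→Sf1

b5 stroke at Sf1  (Sf1 (Sf) sets flow on bond)
b2 stroke at J3  (1-jn J3 has f-setter on 5)
b1 stroke at J2  (J2 flow already set via bond 2)
b3 stroke at J2  (J2: bond 2 brought flow, rest push out)
b0 stroke at J1  (through GY1, causality inverts; strokes same side of GY1)
b4 stroke at I1  (only one flow-in slot at J1)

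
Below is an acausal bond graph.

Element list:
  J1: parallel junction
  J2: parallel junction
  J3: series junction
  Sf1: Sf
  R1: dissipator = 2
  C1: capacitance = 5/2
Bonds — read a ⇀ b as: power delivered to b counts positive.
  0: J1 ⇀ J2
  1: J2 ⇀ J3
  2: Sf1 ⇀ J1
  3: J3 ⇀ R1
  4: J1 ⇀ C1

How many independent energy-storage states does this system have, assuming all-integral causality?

b2 stroke→Sf1  (Sf1 fixes flow; stroke at Sf1)
b4 stroke→J1  (prefer integral on C1)
b0 stroke→J2  (J1: bond 4 brought effort, rest push out)
b1 stroke→J3  (common-e at J2 fixed by 0)
b3 stroke→R1  (J3: last free bond brings flow in)

1  (C1 all integral)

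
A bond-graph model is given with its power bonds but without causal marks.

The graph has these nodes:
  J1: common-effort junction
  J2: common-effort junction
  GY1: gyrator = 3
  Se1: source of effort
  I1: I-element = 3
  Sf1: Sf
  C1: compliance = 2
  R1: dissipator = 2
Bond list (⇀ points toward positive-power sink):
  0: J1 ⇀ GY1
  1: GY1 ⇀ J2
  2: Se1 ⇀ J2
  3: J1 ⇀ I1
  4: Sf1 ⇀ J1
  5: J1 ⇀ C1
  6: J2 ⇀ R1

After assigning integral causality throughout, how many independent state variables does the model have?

bond 2 stroke at J2  (Se1: effort source, stroke at far end)
bond 4 stroke at Sf1  (Sf1 (Sf) sets flow on bond)
bond 1 stroke at GY1  (J2: bond 2 brought effort, rest push out)
bond 6 stroke at R1  (J2: bond 2 brought effort, rest push out)
bond 0 stroke at GY1  (GY1: gyrator matches bond 1)
bond 3 stroke at I1  (I1 outputs flow p/I1)
bond 5 stroke at J1  (J1: last free bond brings effort in)

2  (C1, I1 all integral)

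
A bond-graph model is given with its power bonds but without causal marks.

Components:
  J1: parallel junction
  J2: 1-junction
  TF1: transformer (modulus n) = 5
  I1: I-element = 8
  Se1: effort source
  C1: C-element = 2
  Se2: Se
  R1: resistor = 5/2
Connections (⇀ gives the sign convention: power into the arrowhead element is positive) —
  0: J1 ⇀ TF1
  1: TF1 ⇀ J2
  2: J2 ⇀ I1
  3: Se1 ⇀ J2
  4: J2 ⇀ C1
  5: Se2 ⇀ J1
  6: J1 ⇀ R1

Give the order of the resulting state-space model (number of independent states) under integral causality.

2  (C1, I1 all integral)

b3 stroke→J2  (Se1 (Se) sets effort on bond)
b5 stroke→J1  (Se2 fixes effort; stroke away)
b0 stroke→TF1  (0-jn J1 has e-setter on 5)
b6 stroke→R1  (common-e at J1 fixed by 5)
b1 stroke→J2  (TF1 one-in-one-out from 0)
b2 stroke→I1  (I1 outputs flow p/I1)
b4 stroke→J2  (1-jn J2 has f-setter on 2)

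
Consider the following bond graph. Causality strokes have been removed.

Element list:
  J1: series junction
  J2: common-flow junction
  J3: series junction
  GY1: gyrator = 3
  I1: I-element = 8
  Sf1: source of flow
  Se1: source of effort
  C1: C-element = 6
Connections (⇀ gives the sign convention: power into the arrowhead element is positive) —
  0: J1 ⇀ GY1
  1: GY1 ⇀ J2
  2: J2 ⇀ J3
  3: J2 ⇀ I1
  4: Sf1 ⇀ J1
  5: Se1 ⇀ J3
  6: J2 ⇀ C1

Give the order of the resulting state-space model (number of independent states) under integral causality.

2  (C1, I1 all integral)

β4 stroke at Sf1  (Sf1 fixes flow; stroke at Sf1)
β5 stroke at J3  (Se1: effort source, stroke at far end)
β0 stroke at J1  (1-jn J1 has f-setter on 4)
β2 stroke at J2  (only one flow-in slot at J3)
β1 stroke at J2  (through GY1, causality inverts; strokes same side of GY1)
β3 stroke at I1  (prefer integral on I1)
β6 stroke at J2  (J2: bond 3 brought flow, rest push out)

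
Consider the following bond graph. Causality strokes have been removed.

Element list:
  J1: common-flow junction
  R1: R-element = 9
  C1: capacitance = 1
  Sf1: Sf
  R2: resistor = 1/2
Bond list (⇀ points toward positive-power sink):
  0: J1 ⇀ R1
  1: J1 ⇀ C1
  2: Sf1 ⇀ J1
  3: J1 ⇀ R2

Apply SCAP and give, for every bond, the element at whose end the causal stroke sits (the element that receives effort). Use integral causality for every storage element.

#2 stroke at Sf1  (Sf1: flow source, stroke at near end)
#0 stroke at J1  (J1 flow already set via bond 2)
#1 stroke at J1  (J1 flow already set via bond 2)
#3 stroke at J1  (J1: bond 2 brought flow, rest push out)

#0 |J1
#1 |J1
#2 |Sf1
#3 |J1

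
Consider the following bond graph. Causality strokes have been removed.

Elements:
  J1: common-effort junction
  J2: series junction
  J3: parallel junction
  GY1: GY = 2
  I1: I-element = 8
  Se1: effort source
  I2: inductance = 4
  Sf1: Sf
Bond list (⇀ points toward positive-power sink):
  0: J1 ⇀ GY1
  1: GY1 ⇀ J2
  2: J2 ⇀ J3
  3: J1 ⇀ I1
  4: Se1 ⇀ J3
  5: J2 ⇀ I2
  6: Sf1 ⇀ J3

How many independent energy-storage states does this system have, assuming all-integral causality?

2  (I1, I2 all integral)

b4 stroke→J3  (Se1 fixes effort; stroke away)
b6 stroke→Sf1  (Sf1 (Sf) sets flow on bond)
b2 stroke→J2  (common-e at J3 fixed by 4)
b3 stroke→I1  (prefer integral on I1)
b0 stroke→J1  (closing 0-jn rule on J1)
b1 stroke→J2  (GY1 both-in/both-out from 0)
b5 stroke→I2  (J2 needs exactly one f-in)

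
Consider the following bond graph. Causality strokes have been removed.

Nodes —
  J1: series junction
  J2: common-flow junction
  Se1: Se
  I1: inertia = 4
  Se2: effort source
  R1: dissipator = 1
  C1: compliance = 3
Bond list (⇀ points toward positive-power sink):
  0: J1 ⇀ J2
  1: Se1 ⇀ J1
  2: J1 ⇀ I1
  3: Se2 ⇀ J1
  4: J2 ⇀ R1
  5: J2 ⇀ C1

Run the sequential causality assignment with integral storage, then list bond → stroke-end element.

#0 |J1
#1 |J1
#2 |I1
#3 |J1
#4 |J2
#5 |J2

β1 stroke at J1  (Se1 fixes effort; stroke away)
β3 stroke at J1  (Se2 fixes effort; stroke away)
β2 stroke at I1  (I1 integral (f out))
β0 stroke at J1  (1-jn J1 has f-setter on 2)
β4 stroke at J2  (J2 flow already set via bond 0)
β5 stroke at J2  (J2 flow already set via bond 0)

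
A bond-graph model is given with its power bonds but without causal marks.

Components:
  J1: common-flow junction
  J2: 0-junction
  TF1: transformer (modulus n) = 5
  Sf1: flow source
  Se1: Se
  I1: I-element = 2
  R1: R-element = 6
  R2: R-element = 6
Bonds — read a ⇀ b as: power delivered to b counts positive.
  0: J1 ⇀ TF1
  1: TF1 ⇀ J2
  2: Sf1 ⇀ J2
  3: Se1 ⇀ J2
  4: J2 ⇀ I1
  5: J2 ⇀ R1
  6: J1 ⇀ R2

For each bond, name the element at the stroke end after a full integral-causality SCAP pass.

bond 0 stroke at J1
bond 1 stroke at TF1
bond 2 stroke at Sf1
bond 3 stroke at J2
bond 4 stroke at I1
bond 5 stroke at R1
bond 6 stroke at R2

b2 stroke at Sf1  (Sf1 (Sf) sets flow on bond)
b3 stroke at J2  (source Se1 imposes e)
b1 stroke at TF1  (common-e at J2 fixed by 3)
b4 stroke at I1  (J2 effort already set via bond 3)
b5 stroke at R1  (common-e at J2 fixed by 3)
b0 stroke at J1  (TF1 one-in-one-out from 1)
b6 stroke at R2  (J1: last free bond brings flow in)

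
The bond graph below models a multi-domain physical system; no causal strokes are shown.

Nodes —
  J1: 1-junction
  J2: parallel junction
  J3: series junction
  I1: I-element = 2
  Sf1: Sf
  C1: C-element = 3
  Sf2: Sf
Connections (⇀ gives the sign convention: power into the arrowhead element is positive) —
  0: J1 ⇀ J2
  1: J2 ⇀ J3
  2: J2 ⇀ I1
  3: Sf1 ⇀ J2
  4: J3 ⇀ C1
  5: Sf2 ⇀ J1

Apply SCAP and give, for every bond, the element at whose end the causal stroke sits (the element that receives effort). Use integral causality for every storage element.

β0 |J1
β1 |J2
β2 |I1
β3 |Sf1
β4 |J3
β5 |Sf2

b3 →Sf1  (Sf1: flow source, stroke at near end)
b5 →Sf2  (Sf2 (Sf) sets flow on bond)
b0 →J1  (1-jn J1 has f-setter on 5)
b2 →I1  (prefer integral on I1)
b1 →J2  (only one effort-in slot at J2)
b4 →J3  (J3 flow already set via bond 1)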